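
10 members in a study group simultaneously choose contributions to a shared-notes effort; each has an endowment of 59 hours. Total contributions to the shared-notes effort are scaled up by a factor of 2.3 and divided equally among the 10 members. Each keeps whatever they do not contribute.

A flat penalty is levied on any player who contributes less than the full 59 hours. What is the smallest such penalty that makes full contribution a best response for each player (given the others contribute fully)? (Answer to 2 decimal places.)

45.43 hours

Given the others contribute fully, the best deviation is to contribute 0 (any partial contribution still incurs the fine and gives up units whose private return 0.2300 is below 1).
Deviating from 59 to 0 saves 59 hours but forfeits the deviator's share of the drop in the shared-notes effort: 2.3/10 × 59 = 13.57.
So the deviation gain is 59 − 13.57 = 45.43, and the fine must be at least 45.43 hours to wipe it out.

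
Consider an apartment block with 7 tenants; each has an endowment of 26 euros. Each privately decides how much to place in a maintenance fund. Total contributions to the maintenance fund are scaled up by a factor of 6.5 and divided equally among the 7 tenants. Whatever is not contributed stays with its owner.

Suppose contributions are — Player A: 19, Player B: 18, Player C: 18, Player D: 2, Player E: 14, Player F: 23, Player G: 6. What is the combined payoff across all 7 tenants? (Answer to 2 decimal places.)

732.00 euros

Total contributed: 19 + 18 + 18 + 2 + 14 + 23 + 6 = 100; total kept: 7 × 26 − 100 = 82.
The maintenance fund pays out 6.5 × 100 = 650.00 in aggregate.
Group total = 82 + 650.00 = 732.00.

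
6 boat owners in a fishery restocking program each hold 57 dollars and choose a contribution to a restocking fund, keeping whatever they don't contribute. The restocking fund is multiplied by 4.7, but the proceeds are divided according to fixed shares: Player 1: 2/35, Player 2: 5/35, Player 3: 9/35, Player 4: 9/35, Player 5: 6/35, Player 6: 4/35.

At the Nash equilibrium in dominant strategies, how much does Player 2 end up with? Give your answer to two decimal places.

Player j's private return per contributed unit is 4.7 × (j's share). Contributing is weakly dominant for j when that share is at least 1/4.7 = 0.2128, and contributing 0 is dominant otherwise.
Player 3 and Player 4 clear that bar, contributing 57 each; the remaining 4 contribute 0. Total contributed: 114.
Player 2 keeps 57 and receives 4.7 × 114 × 5/35 = 76.54 from the restocking fund, for a payoff of 133.54.

133.54 dollars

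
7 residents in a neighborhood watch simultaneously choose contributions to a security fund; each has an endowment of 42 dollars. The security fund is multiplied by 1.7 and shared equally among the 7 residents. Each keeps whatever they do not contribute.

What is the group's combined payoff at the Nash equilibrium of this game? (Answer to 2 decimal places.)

294.00 dollars

Each contributed unit returns 1.7/7 = 0.2429 to its contributor — below 1 — so contributing 0 is dominant for every player. At the Nash equilibrium everyone keeps their 42, and the group total is 7 × 42 = 294.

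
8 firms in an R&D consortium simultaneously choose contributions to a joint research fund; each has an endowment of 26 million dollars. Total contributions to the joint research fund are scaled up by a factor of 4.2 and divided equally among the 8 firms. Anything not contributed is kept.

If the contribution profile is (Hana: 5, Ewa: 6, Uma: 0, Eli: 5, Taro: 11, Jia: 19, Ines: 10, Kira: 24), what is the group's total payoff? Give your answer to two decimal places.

464.00 million dollars

Total contributed: 5 + 6 + 0 + 5 + 11 + 19 + 10 + 24 = 80; total kept: 8 × 26 − 80 = 128.
The joint research fund pays out 4.2 × 80 = 336.00 in aggregate.
Group total = 128 + 336.00 = 464.00.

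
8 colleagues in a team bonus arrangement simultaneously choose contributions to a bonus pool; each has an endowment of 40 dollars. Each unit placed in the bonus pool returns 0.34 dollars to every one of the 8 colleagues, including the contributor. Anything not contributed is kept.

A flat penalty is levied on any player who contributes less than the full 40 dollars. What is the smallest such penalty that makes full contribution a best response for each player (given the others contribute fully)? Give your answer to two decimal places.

Given the others contribute fully, the best deviation is to contribute 0 (any partial contribution still incurs the fine and gives up units whose private return 0.34 is below 1).
Deviating from 40 to 0 saves 40 dollars but forfeits the deviator's share of the drop in the bonus pool: 0.34 × 40 = 13.60.
So the deviation gain is 40 − 13.60 = 26.40, and the fine must be at least 26.40 dollars to wipe it out.

26.40 dollars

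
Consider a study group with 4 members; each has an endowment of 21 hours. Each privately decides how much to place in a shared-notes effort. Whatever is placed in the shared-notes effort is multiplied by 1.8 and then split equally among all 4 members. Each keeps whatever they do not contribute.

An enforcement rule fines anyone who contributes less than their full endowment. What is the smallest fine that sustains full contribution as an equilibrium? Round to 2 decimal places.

11.55 hours

Given the others contribute fully, the best deviation is to contribute 0 (any partial contribution still incurs the fine and gives up units whose private return 0.4500 is below 1).
Deviating from 21 to 0 saves 21 hours but forfeits the deviator's share of the drop in the shared-notes effort: 1.8/4 × 21 = 9.45.
So the deviation gain is 21 − 9.45 = 11.55, and the fine must be at least 11.55 hours to wipe it out.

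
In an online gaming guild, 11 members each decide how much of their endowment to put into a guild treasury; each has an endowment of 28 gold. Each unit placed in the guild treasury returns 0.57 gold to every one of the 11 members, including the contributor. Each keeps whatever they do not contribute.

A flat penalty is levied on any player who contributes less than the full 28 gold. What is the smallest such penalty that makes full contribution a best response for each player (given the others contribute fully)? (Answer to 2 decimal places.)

Given the others contribute fully, the best deviation is to contribute 0 (any partial contribution still incurs the fine and gives up units whose private return 0.57 is below 1).
Deviating from 28 to 0 saves 28 gold but forfeits the deviator's share of the drop in the guild treasury: 0.57 × 28 = 15.96.
So the deviation gain is 28 − 15.96 = 12.04, and the fine must be at least 12.04 gold to wipe it out.

12.04 gold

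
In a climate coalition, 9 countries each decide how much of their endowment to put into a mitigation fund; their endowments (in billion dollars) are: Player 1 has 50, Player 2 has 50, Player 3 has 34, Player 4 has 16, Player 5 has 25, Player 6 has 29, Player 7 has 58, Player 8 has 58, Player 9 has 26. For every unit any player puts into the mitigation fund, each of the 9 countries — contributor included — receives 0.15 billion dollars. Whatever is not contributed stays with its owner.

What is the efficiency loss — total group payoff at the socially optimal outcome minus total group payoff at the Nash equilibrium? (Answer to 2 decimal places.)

The private return per contributed unit is 0.15 < 1 for everyone, so the Nash equilibrium is zero contribution and the group total is Σ E_j = 50 + 50 + 34 + 16 + 25 + 29 + 58 + 58 + 26 = 346.
Each contributed unit returns 1.350 to the group, so the social optimum is full contribution by everyone: group total = 1.350 × 346 = 467.10.
Efficiency loss = (1.350 − 1) × 346 = 121.10.

121.10 billion dollars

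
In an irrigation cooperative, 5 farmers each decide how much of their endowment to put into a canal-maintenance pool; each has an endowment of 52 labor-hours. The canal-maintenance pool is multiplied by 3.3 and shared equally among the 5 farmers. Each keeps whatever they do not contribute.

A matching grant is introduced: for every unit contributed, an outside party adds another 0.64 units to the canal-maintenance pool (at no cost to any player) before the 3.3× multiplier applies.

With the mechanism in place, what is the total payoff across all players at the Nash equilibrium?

The effective private return per unit is now 3.3 × 1.64 / 5 = 1.0824 > 1, so every player's dominant strategy flips to full contribution.
At the Nash equilibrium everyone contributes 52. Group total payoff = 3.3 × 1.64 × 260 = 1407.12.

1407.12 labor-hours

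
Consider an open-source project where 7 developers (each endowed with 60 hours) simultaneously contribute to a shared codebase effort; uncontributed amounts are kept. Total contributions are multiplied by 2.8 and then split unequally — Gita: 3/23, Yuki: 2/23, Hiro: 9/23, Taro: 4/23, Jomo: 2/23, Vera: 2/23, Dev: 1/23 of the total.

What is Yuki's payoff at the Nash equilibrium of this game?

74.61 hours

Each unit j contributes comes back to j as 2.8 × (j's share), so j prefers to contribute only if that share exceeds 1/2.8 = 0.3571; otherwise keeping the unit dominates.
Hiro alone (share 9/23) is above the threshold, contributing 60; the remaining 6 contribute 0. Total contributed: 60.
Yuki keeps 60 and receives 2.8 × 60 × 2/23 = 14.61 from the shared codebase effort, for a payoff of 74.61.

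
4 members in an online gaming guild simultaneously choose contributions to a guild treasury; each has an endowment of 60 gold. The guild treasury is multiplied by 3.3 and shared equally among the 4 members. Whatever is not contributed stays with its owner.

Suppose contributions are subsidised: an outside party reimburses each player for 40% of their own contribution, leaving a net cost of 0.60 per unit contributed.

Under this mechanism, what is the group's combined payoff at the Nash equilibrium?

888.00 gold

The effective private return per unit is now (3.3/4) / 0.60 = 1.3750 > 1, so every player's dominant strategy flips to full contribution.
So the Nash equilibrium is full contribution by all 4; the group earns 4 × (60 × 0.40 + 3.3 × 60) = 888.00.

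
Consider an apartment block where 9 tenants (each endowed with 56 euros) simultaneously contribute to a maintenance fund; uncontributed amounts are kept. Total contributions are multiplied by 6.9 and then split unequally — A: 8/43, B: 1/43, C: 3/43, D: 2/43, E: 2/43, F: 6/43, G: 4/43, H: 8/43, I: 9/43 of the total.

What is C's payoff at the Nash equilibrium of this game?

136.87 euros

Each unit j contributes comes back to j as 6.9 × (j's share), so j prefers to contribute only if that share exceeds 1/6.9 = 0.1449; otherwise keeping the unit dominates.
A, H and I clear that bar, contributing 56 each; the remaining 6 contribute 0. Total contributed: 168.
C keeps 56 and receives 6.9 × 168 × 3/43 = 80.87 from the maintenance fund, for a payoff of 136.87.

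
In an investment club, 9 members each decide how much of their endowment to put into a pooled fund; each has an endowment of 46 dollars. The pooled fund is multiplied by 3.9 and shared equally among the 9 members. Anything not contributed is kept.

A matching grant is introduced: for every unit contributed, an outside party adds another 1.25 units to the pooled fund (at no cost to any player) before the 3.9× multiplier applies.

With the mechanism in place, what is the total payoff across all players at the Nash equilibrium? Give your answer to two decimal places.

Even with the mechanism, each unit contributed returns only 3.9 × 2.25 / 9 = 0.9750 per unit of net cost, so contributing nothing is still dominant.
Everyone keeps their endowment and the group total is 9 × 46 = 414.

414.00 dollars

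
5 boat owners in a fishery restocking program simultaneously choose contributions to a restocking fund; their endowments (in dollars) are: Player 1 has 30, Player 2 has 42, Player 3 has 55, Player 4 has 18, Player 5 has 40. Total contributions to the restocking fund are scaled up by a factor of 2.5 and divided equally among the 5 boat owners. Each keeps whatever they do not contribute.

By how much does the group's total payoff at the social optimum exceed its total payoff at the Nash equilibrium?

The private return per contributed unit is 2.5/5 = 0.5000 < 1 for every player regardless of endowment, so the Nash equilibrium is zero contribution and the group total is Σ E_j = 30 + 42 + 55 + 18 + 40 = 185.
Each contributed unit returns 2.500 to the group, so the social optimum is full contribution by everyone: group total = 2.500 × 185 = 462.50.
Efficiency loss = (2.500 − 1) × 185 = 277.50.

277.50 dollars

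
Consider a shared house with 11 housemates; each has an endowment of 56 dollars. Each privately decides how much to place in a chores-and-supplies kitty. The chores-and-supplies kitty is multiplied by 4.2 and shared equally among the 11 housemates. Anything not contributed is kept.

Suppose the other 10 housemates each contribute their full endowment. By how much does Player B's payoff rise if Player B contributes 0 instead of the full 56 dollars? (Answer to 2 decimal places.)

Switching from a contribution of 56 to 0 lets Player B keep an extra 56 dollars, but lowers the chores-and-supplies kitty by 56, which costs Player B their own share of that drop: 4.2/11 × 56 = 21.38.
Net gain = 56 − 21.38 = 34.62. The private return per contributed unit (0.3818) is below 1, so free-riding is indeed the best response regardless of what the others do.

34.62 dollars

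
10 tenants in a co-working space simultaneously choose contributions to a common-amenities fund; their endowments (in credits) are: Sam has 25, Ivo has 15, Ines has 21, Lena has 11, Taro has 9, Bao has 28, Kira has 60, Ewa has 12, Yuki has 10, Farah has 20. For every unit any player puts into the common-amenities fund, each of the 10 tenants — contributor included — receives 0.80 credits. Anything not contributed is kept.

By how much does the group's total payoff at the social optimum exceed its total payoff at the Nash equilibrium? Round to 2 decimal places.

1477.00 credits

The private return per contributed unit is 0.80 < 1 for everyone, so the Nash equilibrium is zero contribution and the group total is Σ E_j = 25 + 15 + 21 + 11 + 9 + 28 + 60 + 12 + 10 + 20 = 211.
Each contributed unit returns 8.000 to the group, so the social optimum is full contribution by everyone: group total = 8.000 × 211 = 1688.00.
Efficiency loss = (8.000 − 1) × 211 = 1477.00.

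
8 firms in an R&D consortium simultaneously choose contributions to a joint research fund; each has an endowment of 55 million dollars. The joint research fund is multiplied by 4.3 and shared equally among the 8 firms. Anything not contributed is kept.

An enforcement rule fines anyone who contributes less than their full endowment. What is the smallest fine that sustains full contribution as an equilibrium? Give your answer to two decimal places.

25.44 million dollars

Given the others contribute fully, the best deviation is to contribute 0 (any partial contribution still incurs the fine and gives up units whose private return 0.5375 is below 1).
Deviating from 55 to 0 saves 55 million dollars but forfeits the deviator's share of the drop in the joint research fund: 4.3/8 × 55 = 29.56.
So the deviation gain is 55 − 29.56 = 25.44, and the fine must be at least 25.44 million dollars to wipe it out.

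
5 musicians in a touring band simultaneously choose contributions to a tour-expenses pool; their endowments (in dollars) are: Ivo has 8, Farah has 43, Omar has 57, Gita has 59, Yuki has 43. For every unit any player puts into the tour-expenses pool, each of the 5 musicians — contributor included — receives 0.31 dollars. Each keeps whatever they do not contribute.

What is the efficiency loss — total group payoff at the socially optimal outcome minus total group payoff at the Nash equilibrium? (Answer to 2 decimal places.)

115.50 dollars

The private return per contributed unit is 0.31 < 1 for everyone, so the Nash equilibrium is zero contribution and the group total is Σ E_j = 8 + 43 + 57 + 59 + 43 = 210.
Each contributed unit returns 1.550 to the group, so the social optimum is full contribution by everyone: group total = 1.550 × 210 = 325.50.
Efficiency loss = (1.550 − 1) × 210 = 115.50.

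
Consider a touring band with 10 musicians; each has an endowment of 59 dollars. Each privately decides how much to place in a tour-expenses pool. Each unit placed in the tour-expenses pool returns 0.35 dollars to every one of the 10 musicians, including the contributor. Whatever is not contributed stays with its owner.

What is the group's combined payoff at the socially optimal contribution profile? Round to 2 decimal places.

2065.00 dollars

Each contributed unit returns 3.500 to the group as a whole (0.35 to each of 10 players), which exceeds 1, so the social optimum is full contribution: group total = 3.500 × 590 = 2065.00.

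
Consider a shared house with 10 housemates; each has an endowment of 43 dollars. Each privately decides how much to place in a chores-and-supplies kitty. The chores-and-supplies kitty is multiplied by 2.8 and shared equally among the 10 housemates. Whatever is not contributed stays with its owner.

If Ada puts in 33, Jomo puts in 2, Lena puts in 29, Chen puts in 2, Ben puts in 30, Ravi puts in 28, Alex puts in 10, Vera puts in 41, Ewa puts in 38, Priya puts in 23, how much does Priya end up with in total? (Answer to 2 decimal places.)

86.08 dollars

Total contributed: 33 + 2 + 29 + 2 + 30 + 28 + 10 + 41 + 38 + 23 = 236.
Each receives 2.8 × 236 / 10 = 66.08 from the chores-and-supplies kitty.
Priya keeps 43 − 23 = 20, so Priya's payoff is 20 + 66.08 = 86.08.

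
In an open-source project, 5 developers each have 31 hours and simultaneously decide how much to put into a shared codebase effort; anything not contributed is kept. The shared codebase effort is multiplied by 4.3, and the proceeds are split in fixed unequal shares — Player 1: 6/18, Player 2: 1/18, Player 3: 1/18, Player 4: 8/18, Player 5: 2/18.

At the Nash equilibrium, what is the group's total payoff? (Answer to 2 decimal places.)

A player with share s gets back 4.3·s per unit contributed, so full contribution is dominant for anyone with s > 1/4.3 = 0.2326 and zero contribution is dominant for anyone below.
Player 1 and Player 4 clear that bar, contributing 31 each; the remaining 3 contribute 0. Total contributed: 62.
The shared codebase effort pays out 4.3 × 62 = 266.60 in total (split across the unequal shares, but the aggregate is all that matters for the group sum).
The 3 free-riders keep 31 each, adding 93. Group total = 93 + 266.60 = 359.60.

359.60 hours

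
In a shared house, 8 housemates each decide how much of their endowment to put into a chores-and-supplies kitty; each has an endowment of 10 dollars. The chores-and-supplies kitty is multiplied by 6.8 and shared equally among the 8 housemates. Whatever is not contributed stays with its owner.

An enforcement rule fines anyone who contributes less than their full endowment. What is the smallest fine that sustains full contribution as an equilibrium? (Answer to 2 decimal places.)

1.50 dollars

Given the others contribute fully, the best deviation is to contribute 0 (any partial contribution still incurs the fine and gives up units whose private return 0.8500 is below 1).
Deviating from 10 to 0 saves 10 dollars but forfeits the deviator's share of the drop in the chores-and-supplies kitty: 6.8/8 × 10 = 8.50.
So the deviation gain is 10 − 8.50 = 1.50, and the fine must be at least 1.50 dollars to wipe it out.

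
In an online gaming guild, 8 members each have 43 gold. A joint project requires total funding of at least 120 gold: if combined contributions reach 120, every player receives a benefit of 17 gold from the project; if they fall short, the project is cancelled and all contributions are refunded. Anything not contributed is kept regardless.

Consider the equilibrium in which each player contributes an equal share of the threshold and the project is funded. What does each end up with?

Equal share of the threshold: 120/8 = 15.
At this profile no one gains by cutting their contribution: any cut drops the total below 120, the project is cancelled, contributions are refunded, and the deviator ends with 43, which is less than 43 − 15 + 17 = 45. Contributing more than 15 just wastes the excess. So contributing exactly 15 is a best response.
Each player's payoff: 43 − 15 + 17 = 45.

45 gold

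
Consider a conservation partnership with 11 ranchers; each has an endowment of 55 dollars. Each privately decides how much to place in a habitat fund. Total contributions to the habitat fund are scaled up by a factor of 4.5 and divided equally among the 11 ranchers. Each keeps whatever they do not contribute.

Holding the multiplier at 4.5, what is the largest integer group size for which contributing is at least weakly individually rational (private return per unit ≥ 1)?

Private return per unit is 4.5/(group size), which is ≥ 1 whenever the group size is ≤ 4.5.
The largest such integer is 4.

4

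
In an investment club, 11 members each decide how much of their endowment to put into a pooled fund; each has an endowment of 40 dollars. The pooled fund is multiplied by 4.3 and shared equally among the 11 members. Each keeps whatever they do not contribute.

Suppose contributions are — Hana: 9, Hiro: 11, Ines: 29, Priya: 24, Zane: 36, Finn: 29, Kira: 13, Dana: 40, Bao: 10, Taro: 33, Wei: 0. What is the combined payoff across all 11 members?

1212.20 dollars

Total contributed: 9 + 11 + 29 + 24 + 36 + 29 + 13 + 40 + 10 + 33 + 0 = 234; total kept: 11 × 40 − 234 = 206.
The pooled fund pays out 4.3 × 234 = 1006.20 in aggregate.
Group total = 206 + 1006.20 = 1212.20.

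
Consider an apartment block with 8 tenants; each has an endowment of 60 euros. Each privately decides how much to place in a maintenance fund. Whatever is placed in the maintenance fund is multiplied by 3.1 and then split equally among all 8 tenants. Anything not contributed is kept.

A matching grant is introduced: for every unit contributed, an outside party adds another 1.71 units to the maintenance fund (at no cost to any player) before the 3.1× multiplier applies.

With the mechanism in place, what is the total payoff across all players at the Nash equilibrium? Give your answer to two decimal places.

4032.48 euros

With the mechanism, a contributed unit returns 3.1 × 2.71 / 8 = 1.0501 per unit of net cost to the contributor — now above 1 — so contributing fully is weakly dominant for every player.
So the Nash equilibrium is full contribution by all 8; the group earns 3.1 × 2.71 × 480 = 4032.48.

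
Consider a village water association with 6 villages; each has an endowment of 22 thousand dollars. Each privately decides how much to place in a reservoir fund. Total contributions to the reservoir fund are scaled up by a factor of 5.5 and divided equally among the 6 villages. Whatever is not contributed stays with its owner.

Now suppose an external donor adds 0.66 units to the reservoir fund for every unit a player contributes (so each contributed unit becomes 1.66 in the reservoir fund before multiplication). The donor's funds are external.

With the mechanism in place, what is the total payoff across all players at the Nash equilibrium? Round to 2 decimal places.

1205.16 thousand dollars

With the mechanism, a contributed unit returns 5.5 × 1.66 / 6 = 1.5217 per unit of net cost to the contributor — now above 1 — so contributing fully is weakly dominant for every player.
At the Nash equilibrium everyone contributes 22. Group total payoff = 5.5 × 1.66 × 132 = 1205.16.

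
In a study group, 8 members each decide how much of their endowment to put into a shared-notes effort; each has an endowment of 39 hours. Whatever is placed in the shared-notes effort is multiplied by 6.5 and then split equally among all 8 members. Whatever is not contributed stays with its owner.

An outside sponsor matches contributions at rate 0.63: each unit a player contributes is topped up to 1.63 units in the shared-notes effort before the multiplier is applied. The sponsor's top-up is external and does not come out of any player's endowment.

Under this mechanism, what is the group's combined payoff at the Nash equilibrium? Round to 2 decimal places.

Under the mechanism each unit contributed yields 6.5 × 1.63 / 8 = 1.3244 back to its contributor per unit of net cost, which exceeds 1, making full contribution the dominant choice for everyone.
At the Nash equilibrium everyone contributes 39. Group total payoff = 6.5 × 1.63 × 312 = 3305.64.

3305.64 hours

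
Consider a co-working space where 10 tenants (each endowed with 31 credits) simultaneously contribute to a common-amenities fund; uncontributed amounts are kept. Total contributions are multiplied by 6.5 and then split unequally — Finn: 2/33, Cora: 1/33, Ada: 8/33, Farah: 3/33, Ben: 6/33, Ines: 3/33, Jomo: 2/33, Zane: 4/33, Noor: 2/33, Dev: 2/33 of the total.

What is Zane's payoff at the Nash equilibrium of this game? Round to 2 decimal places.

Each unit j contributes comes back to j as 6.5 × (j's share), so j prefers to contribute only if that share exceeds 1/6.5 = 0.1538; otherwise keeping the unit dominates.
Ada and Ben are above the threshold, contributing 31 each; the remaining 8 contribute 0. Total contributed: 62.
Zane keeps 31 and receives 6.5 × 62 × 4/33 = 48.85 from the common-amenities fund, for a payoff of 79.85.

79.85 credits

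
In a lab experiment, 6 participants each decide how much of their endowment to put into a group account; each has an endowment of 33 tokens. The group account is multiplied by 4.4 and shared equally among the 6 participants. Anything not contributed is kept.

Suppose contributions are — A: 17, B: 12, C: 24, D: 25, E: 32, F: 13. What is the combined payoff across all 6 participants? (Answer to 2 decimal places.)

616.20 tokens

Total contributed: 17 + 12 + 24 + 25 + 32 + 13 = 123; total kept: 6 × 33 − 123 = 75.
The group account pays out 4.4 × 123 = 541.20 in aggregate.
Group total = 75 + 541.20 = 616.20.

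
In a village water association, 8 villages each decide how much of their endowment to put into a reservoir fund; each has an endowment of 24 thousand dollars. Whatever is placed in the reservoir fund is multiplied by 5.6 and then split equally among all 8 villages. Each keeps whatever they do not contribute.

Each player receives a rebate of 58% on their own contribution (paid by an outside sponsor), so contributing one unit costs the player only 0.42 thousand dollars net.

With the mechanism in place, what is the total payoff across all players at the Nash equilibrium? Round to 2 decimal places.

1186.56 thousand dollars

Under the mechanism each unit contributed yields (5.6/8) / 0.42 = 1.6667 back to its contributor per unit of net cost, which exceeds 1, making full contribution the dominant choice for everyone.
At the Nash equilibrium everyone contributes 24. Group total payoff = 8 × (24 × 0.58 + 5.6 × 24) = 1186.56.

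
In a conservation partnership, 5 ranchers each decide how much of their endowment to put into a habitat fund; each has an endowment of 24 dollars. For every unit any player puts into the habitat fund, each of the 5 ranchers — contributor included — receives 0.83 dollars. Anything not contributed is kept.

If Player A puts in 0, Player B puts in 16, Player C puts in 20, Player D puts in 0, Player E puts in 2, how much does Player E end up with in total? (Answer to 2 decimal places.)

53.54 dollars

Total contributed: 0 + 16 + 20 + 0 + 2 = 38.
Each receives 0.83 × 38 = 31.54 from the habitat fund.
Player E keeps 24 − 2 = 22, so Player E's payoff is 22 + 31.54 = 53.54.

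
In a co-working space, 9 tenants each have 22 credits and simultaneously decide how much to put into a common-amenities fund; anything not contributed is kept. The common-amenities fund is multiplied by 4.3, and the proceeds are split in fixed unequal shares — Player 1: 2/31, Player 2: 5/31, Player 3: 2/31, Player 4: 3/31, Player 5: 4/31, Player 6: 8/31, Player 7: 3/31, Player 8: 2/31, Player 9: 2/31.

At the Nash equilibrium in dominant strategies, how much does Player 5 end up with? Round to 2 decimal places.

34.21 credits

For player j, contributing a unit is worthwhile iff 4.3 × (j's share) ≥ 1, i.e. iff j's share is at least 0.2326.
The only share above 0.2326 is Player 6's 8/31, contributing 22; the remaining 8 contribute 0. Total contributed: 22.
Player 5 keeps 22 and receives 4.3 × 22 × 4/31 = 12.21 from the common-amenities fund, for a payoff of 34.21.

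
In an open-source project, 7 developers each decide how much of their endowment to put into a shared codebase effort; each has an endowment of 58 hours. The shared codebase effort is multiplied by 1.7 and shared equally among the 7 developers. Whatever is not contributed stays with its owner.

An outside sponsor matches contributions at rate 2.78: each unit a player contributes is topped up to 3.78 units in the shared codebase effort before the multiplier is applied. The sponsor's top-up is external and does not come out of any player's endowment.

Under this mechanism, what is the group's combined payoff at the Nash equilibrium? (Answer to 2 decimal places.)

406.00 hours

The effective private return is 1.7 × 3.78 / 7 = 0.9180, which is still under 1, so the mechanism doesn't change anyone's dominant strategy: zero contribution.
At the Nash equilibrium no one contributes; group total payoff = 7 × 58 = 406.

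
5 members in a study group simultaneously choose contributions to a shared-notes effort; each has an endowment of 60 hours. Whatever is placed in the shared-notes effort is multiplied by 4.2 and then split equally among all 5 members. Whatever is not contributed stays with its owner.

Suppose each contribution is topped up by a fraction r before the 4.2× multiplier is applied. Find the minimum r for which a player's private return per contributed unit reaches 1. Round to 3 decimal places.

0.190

With matching at rate r, one contributed unit becomes (1 + r) in the shared-notes effort and returns 4.2 × (1 + r) / 5 to the contributor.
Setting this equal to 1: 1 + r = 5/4.2 = 1.1905.
So the minimum matching rate is r = 1.1905 − 1 = 0.190.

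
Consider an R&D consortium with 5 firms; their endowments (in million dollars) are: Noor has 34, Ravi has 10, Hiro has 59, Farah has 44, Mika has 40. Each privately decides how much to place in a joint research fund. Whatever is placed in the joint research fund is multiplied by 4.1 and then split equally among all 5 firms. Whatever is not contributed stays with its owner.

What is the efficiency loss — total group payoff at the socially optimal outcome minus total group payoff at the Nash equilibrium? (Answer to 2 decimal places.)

The private return per contributed unit is 4.1/5 = 0.8200 < 1 for every player regardless of endowment, so the Nash equilibrium is zero contribution and the group total is Σ E_j = 34 + 10 + 59 + 44 + 40 = 187.
Each contributed unit returns 4.100 to the group, so the social optimum is full contribution by everyone: group total = 4.100 × 187 = 766.70.
Efficiency loss = (4.100 − 1) × 187 = 579.70.

579.70 million dollars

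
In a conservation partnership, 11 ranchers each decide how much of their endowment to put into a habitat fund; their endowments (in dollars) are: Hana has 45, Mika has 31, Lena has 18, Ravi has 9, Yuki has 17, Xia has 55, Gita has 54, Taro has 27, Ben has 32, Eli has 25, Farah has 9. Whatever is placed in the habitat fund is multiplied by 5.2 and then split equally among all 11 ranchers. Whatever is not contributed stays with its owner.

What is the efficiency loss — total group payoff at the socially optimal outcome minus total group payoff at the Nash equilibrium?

1352.40 dollars

The private return per contributed unit is 5.2/11 = 0.4727 < 1 for every player regardless of endowment, so the Nash equilibrium is zero contribution and the group total is Σ E_j = 45 + 31 + 18 + 9 + 17 + 55 + 54 + 27 + 32 + 25 + 9 = 322.
Each contributed unit returns 5.200 to the group, so the social optimum is full contribution by everyone: group total = 5.200 × 322 = 1674.40.
Efficiency loss = (5.200 − 1) × 322 = 1352.40.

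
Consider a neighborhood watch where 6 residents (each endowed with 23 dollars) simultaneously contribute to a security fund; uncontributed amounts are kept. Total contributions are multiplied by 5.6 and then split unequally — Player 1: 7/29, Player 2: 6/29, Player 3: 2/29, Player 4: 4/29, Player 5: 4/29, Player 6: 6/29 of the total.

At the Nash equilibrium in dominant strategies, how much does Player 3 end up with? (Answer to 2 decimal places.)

A player with share s gets back 5.6·s per unit contributed, so full contribution is dominant for anyone with s > 1/5.6 = 0.1786 and zero contribution is dominant for anyone below.
Player 1, Player 2 and Player 6 are above the threshold, contributing 23 each; the remaining 3 contribute 0. Total contributed: 69.
Player 3 keeps 23 and receives 5.6 × 69 × 2/29 = 26.65 from the security fund, for a payoff of 49.65.

49.65 dollars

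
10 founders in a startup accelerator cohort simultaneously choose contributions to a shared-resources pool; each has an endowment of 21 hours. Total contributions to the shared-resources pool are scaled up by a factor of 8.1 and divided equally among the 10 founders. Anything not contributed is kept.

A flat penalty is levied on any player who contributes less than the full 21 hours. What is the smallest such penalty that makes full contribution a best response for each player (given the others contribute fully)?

Given the others contribute fully, the best deviation is to contribute 0 (any partial contribution still incurs the fine and gives up units whose private return 0.8100 is below 1).
Deviating from 21 to 0 saves 21 hours but forfeits the deviator's share of the drop in the shared-resources pool: 8.1/10 × 21 = 17.01.
So the deviation gain is 21 − 17.01 = 3.99, and the fine must be at least 3.99 hours to wipe it out.

3.99 hours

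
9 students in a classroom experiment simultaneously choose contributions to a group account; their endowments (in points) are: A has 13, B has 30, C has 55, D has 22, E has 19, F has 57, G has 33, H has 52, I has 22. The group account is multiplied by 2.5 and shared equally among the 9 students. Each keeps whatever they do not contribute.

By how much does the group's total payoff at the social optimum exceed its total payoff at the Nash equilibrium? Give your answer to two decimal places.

454.50 points

The private return per contributed unit is 2.5/9 = 0.2778 < 1 for every player regardless of endowment, so the Nash equilibrium is zero contribution and the group total is Σ E_j = 13 + 30 + 55 + 22 + 19 + 57 + 33 + 52 + 22 = 303.
Each contributed unit returns 2.500 to the group, so the social optimum is full contribution by everyone: group total = 2.500 × 303 = 757.50.
Efficiency loss = (2.500 − 1) × 303 = 454.50.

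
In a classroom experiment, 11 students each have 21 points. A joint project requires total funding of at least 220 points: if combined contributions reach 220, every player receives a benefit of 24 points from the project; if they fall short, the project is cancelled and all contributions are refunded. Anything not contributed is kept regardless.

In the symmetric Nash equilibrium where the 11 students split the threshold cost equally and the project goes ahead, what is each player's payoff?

Equal share of the threshold: 220/11 = 20.
At this profile no one gains by cutting their contribution: any cut drops the total below 220, the project is cancelled, contributions are refunded, and the deviator ends with 21, which is less than 21 − 20 + 24 = 25. Contributing more than 20 just wastes the excess. So contributing exactly 20 is a best response.
Each player's payoff: 21 − 20 + 24 = 25.

25 points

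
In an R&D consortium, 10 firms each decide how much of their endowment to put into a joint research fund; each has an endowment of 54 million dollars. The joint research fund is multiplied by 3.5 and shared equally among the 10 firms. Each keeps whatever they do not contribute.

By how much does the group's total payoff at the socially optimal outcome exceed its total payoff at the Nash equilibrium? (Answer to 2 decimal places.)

1350.00 million dollars

Each contributed unit returns 3.5/10 = 0.3500 to its contributor — below 1 — so contributing 0 is dominant for every player. At the Nash equilibrium everyone keeps their 54, and the group total is 10 × 54 = 540.
Each contributed unit returns 3.500 to the group as a whole (0.3500 to each of 10 players), which exceeds 1, so the social optimum is full contribution: group total = 3.500 × 540 = 1890.00.
Efficiency loss = 1890.00 − 540 = 1350.00.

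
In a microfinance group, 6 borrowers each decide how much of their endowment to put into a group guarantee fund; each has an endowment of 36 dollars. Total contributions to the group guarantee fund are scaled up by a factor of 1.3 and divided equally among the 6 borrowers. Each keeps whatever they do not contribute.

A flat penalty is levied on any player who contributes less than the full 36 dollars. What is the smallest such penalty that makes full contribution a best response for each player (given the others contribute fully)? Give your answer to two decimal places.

Given the others contribute fully, the best deviation is to contribute 0 (any partial contribution still incurs the fine and gives up units whose private return 0.2167 is below 1).
Deviating from 36 to 0 saves 36 dollars but forfeits the deviator's share of the drop in the group guarantee fund: 1.3/6 × 36 = 7.80.
So the deviation gain is 36 − 7.80 = 28.20, and the fine must be at least 28.20 dollars to wipe it out.

28.20 dollars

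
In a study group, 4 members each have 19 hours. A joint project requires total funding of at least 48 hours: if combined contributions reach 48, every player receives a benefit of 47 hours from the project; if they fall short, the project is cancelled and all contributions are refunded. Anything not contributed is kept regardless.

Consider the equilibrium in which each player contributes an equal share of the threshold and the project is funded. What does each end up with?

Equal share of the threshold: 48/4 = 12.
At this profile no one gains by cutting their contribution: any cut drops the total below 48, the project is cancelled, contributions are refunded, and the deviator ends with 19, which is less than 19 − 12 + 47 = 54. Contributing more than 12 just wastes the excess. So contributing exactly 12 is a best response.
Each player's payoff: 19 − 12 + 47 = 54.

54 hours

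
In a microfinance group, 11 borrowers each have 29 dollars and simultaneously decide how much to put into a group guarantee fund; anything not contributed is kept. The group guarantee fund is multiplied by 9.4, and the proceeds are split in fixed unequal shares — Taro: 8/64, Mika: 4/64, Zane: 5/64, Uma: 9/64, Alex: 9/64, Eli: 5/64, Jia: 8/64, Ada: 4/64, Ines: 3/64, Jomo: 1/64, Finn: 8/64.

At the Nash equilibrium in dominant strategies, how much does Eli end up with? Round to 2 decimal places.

Player j's private return per contributed unit is 9.4 × (j's share). Contributing is weakly dominant for j when that share is at least 1/9.4 = 0.1064, and contributing 0 is dominant otherwise.
Taro, Uma, Alex, Jia and Finn are above the threshold, contributing 29 each; the remaining 6 contribute 0. Total contributed: 145.
Eli keeps 29 and receives 9.4 × 145 × 5/64 = 106.48 from the group guarantee fund, for a payoff of 135.48.

135.48 dollars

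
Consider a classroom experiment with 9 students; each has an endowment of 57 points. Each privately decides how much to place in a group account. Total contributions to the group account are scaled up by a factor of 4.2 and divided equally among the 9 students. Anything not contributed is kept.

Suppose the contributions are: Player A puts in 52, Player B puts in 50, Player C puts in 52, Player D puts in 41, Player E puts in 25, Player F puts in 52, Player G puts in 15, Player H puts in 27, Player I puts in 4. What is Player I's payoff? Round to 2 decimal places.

Total contributed: 52 + 50 + 52 + 41 + 25 + 52 + 15 + 27 + 4 = 318.
Each receives 4.2 × 318 / 9 = 148.40 from the group account.
Player I keeps 57 − 4 = 53, so Player I's payoff is 53 + 148.40 = 201.40.

201.40 points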